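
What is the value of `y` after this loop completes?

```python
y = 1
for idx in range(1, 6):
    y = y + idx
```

Start at 1, add 1 through 5
`y` takes the values: 1 → 2 → 4 → 7 → 11 → 16

Answer: 16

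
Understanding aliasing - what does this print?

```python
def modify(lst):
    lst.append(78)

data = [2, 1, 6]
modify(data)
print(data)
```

Key concept: function modifies passed list.
Step by step:
`data = [2, 1, 6]` → data = [2, 1, 6]
`modify(data)` → data = [2, 1, 6, 78]
`print(data)` → prints [2, 1, 6, 78]

Answer: [2, 1, 6, 78]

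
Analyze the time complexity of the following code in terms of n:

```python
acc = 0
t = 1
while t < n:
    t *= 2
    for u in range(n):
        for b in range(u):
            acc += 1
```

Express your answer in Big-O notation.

Each loop level contributes: log n × n × n. Multiplying the contributions gives O(n^2 log n).

Answer: O(n^2 log n)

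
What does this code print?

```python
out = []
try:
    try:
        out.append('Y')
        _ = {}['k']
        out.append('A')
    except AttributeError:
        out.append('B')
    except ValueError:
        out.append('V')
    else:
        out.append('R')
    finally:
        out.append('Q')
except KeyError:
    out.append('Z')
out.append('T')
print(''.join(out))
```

Execution trace: 'Y' (try body) → 'Q' (finally) → 'Z' (outer except KeyError) → 'T' (after the try/except). Output: YQZT

Answer: YQZT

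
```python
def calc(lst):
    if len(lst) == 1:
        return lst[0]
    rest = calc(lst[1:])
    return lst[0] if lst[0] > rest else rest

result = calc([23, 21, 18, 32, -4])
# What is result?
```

Recursive max over [23, 21, 18, 32, -4] = 32

Answer: 32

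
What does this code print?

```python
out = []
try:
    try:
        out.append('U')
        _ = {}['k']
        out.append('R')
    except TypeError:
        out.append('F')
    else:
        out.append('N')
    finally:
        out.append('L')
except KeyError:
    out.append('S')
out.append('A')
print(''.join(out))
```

Execution trace: 'U' (try body) → 'L' (finally) → 'S' (outer except KeyError) → 'A' (after the try/except). Output: ULSA

Answer: ULSA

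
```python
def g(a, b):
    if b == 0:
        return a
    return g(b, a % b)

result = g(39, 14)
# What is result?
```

g(39, 14) -> g(14, 11) -> g(11, 3) -> g(3, 2) -> g(2, 1) -> g(1, 0) -> 1

Answer: 1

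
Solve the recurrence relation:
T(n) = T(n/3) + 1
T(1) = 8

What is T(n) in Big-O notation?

Each step divides n by 3 and adds 1. After log_3(n) steps we reach T(1)=8. So T(n) = 1·log_3(n) + 8 = O(log n).

Answer: O(log n)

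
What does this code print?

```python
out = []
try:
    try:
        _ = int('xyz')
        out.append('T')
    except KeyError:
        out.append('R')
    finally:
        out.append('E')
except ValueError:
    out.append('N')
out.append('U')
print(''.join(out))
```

Execution trace: 'E' (finally) → 'N' (outer except ValueError) → 'U' (after the try/except). Output: ENU

Answer: ENU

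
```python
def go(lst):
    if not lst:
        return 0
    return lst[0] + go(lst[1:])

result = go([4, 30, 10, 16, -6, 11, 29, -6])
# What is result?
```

4 + 30 + 10 + 16 + (-6) + 11 + 29 + (-6) + 0 = 88

Answer: 88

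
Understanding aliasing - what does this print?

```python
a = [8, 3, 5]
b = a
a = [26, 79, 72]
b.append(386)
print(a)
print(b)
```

Key concept: rebinding vs mutation: a is rebound to a new list, b still points at the original.
Step by step:
`a = [8, 3, 5]` → a = [8, 3, 5]
`b = a` → b = [8, 3, 5] (same object as a)
`a = [26, 79, 72]` → a = [26, 79, 72]
`b.append(386)` → b = [8, 3, 5, 386]
`print(a)` → prints [26, 79, 72]
`print(b)` → prints [8, 3, 5, 386]

Answer:
[26, 79, 72]
[8, 3, 5, 386]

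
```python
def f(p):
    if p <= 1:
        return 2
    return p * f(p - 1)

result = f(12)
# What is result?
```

f(12) = 12 * 11 * 10 * 9 * 8 * 7 * 6 * 5 * 4 * 3 * 2 * 2 = 958003200

Answer: 958003200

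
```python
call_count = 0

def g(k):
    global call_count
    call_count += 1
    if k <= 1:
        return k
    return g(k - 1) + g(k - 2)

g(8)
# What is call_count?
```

Calls(k) = 1 + Calls(k-1) + Calls(k-2); Calls(0)=Calls(1)=1. For k=8 this gives 67.

Answer: 67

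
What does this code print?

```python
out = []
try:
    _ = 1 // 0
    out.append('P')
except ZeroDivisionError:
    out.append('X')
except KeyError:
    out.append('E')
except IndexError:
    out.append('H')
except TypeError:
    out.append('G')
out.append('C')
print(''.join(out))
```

Execution trace: 'X' (except ZeroDivisionError) → 'C' (after the try/except). Output: XC

Answer: XC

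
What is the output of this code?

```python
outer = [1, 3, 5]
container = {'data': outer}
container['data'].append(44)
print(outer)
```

Key concept: dict holds reference to list.
Step by step:
`outer = [1, 3, 5]` → outer = [1, 3, 5]
`container = {'data': outer}` → container = {'data': [1, 3, 5]}
`container['data'].append(44)` → outer = [1, 3, 5, 44]; container = {'data': [1, 3, 5, 44]}
`print(outer)` → prints [1, 3, 5, 44]

Answer: [1, 3, 5, 44]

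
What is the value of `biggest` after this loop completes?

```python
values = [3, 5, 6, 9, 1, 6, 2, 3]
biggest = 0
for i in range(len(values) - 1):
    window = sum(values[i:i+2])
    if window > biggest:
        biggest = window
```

Max sum of 2-element window in [3, 5, 6, 9, 1, 6, 2, 3]
`biggest` takes the values: 0 → 8 → 11 → 15

Answer: 15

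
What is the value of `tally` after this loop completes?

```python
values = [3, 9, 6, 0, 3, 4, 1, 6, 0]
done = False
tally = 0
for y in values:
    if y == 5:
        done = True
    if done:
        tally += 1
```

Count elements after first 5 in [3, 9, 6, 0, 3, 4, 1, 6, 0]
`tally` takes the values: 0

Answer: 0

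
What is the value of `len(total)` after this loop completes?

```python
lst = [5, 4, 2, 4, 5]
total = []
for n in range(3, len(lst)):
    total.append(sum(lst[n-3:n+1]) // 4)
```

Number of 4-element averages
`total` takes the values: [] → [3] → [3, 3]
So `len(total)` = 2

Answer: 2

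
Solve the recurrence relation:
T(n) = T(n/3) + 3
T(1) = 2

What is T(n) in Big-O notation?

Each step divides n by 3 and adds 3. After log_3(n) steps we reach T(1)=2. So T(n) = 3·log_3(n) + 2 = O(log n).

Answer: O(log n)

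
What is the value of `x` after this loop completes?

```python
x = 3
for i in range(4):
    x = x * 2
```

Multiply by 2, 4 times: 3 * 2^4 = 48
`x` takes the values: 3 → 6 → 12 → 24 → 48

Answer: 48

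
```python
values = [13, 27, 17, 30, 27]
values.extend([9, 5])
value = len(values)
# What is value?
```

Trace:
`values = [13, 27, 17, 30, 27]` → values = [13, 27, 17, 30, 27]
`values.extend([9, 5])` → values = [13, 27, 17, 30, 27, 9, 5]
`value = len(values)` → value = 7
So value = 7

Answer: 7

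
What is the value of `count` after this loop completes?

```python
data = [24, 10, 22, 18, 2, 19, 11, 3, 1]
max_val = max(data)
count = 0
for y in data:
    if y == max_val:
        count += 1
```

Count of max value 24 in [24, 10, 22, 18, 2, 19, 11, 3, 1]
`count` takes the values: 0 → 1

Answer: 1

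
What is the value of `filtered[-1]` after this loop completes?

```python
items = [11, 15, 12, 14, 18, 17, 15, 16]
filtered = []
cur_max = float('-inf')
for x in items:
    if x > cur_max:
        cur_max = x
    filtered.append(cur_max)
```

Running max ends at 18
`filtered` takes the values: [] → [11] → [11, 15] → [11, 15, 15] → [11, 15, 15, 15] → [11, 15, 15, 15, 18] → [11, 15, 15, 15, 18, 18] → [11, 15, 15, 15, 18, 18, 18] → [11, 15, 15, 15, 18, 18, 18, 18]
So `filtered[-1]` = 18

Answer: 18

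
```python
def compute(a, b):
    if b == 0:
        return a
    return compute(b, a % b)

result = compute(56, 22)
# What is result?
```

compute(56, 22) -> compute(22, 12) -> compute(12, 10) -> compute(10, 2) -> compute(2, 0) -> 2

Answer: 2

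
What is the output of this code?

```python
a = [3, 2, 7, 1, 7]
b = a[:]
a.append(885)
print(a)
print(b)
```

Key concept: slice [:] creates copy.
Step by step:
`a = [3, 2, 7, 1, 7]` → a = [3, 2, 7, 1, 7]
`b = a[:]` → b = [3, 2, 7, 1, 7]
`a.append(885)` → a = [3, 2, 7, 1, 7, 885]
`print(a)` → prints [3, 2, 7, 1, 7, 885]
`print(b)` → prints [3, 2, 7, 1, 7]

Answer:
[3, 2, 7, 1, 7, 885]
[3, 2, 7, 1, 7]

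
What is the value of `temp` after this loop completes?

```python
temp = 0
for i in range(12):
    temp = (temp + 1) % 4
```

Increment mod 4, 12 times = 0
`temp` takes the values: 0 → 1 → 2 → 3 → 0 → 1 → 2 → 3 → 0 → 1 → 2 → 3 → 0

Answer: 0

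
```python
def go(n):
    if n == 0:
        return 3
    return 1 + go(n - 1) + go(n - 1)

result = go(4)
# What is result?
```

go(n) = 1 + 2·go(n-1), go(0)=3. Closed form: (3+1)·2^4 - 1 = 63.

Answer: 63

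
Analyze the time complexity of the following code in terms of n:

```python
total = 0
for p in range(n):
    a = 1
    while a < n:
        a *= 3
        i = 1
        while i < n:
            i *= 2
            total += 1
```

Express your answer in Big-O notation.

Each loop level contributes: n × log n × log n. Multiplying the contributions gives O(n log² n).

Answer: O(n log² n)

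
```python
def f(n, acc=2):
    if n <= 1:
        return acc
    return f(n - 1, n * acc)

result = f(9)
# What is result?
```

Accumulator trace (n, acc): (9, 2) -> (8, 18) -> (7, 144) -> (6, 1008) -> (5, 6048) -> (4, 30240) -> (3, 120960) -> (2, 362880) -> (1, 725760) -> return 725760

Answer: 725760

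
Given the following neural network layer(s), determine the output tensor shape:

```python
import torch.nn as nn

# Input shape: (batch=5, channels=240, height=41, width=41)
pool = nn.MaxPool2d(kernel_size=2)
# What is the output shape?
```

Input: (5, 240, 41, 41) -> Output: (5, 240, 20, 20)

Answer: (5, 240, 20, 20)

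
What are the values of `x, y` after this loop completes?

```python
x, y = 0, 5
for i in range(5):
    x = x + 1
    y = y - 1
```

x goes 0→5, y goes 5→0
`x, y` takes the values: (0, 5) → (1, 5) → (1, 4) → (2, 4) → (2, 3) → (3, 3) → (3, 2) → (4, 2) → (4, 1) → (5, 1) → (5, 0)

Answer: 5, 0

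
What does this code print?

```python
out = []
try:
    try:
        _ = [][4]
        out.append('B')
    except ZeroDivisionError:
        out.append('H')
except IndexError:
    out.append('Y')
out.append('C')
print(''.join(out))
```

Execution trace: 'Y' (outer except IndexError) → 'C' (after the try/except). Output: YC

Answer: YC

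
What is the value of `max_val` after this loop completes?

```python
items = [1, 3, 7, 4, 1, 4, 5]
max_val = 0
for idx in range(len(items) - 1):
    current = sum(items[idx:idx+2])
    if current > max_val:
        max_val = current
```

Max sum of 2-element window in [1, 3, 7, 4, 1, 4, 5]
`max_val` takes the values: 0 → 4 → 10 → 11

Answer: 11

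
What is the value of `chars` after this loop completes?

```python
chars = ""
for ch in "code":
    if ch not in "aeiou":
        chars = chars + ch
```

Remove vowels from 'code'
`chars` takes the values: "" → "c" → "cd"

Answer: "cd"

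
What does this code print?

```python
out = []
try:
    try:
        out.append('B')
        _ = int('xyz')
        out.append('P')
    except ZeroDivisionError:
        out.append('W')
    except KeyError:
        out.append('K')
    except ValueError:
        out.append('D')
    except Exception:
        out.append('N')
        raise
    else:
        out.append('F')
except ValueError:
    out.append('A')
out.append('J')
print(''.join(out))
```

Execution trace: 'B' (inner try body) → 'D' (inner except ValueError) → 'J' (after the try/except). Output: BDJ

Answer: BDJ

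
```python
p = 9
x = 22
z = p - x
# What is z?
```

Trace:
`p = 9` → p = 9
`x = 22` → x = 22
`z = p - x` → z = -13
So z = -13

Answer: -13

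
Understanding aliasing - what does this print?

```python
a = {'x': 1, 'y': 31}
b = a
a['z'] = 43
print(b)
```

Key concept: dict aliasing.
Step by step:
`a = {'x': 1, 'y': 31}` → a = {'x': 1, 'y': 31}
`b = a` → b = {'x': 1, 'y': 31} (same object as a)
`a['z'] = 43` → a = {'x': 1, 'y': 31, 'z': 43} (same object as b); b = {'x': 1, 'y': 31, 'z': 43} (same object as a)
`print(b)` → prints {'x': 1, 'y': 31, 'z': 43}

Answer: {'x': 1, 'y': 31, 'z': 43}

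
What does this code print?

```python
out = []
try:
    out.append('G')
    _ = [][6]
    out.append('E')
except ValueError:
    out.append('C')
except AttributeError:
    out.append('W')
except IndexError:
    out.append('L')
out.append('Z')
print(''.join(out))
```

Execution trace: 'G' (try body) → 'L' (except IndexError) → 'Z' (after the try/except). Output: GLZ

Answer: GLZ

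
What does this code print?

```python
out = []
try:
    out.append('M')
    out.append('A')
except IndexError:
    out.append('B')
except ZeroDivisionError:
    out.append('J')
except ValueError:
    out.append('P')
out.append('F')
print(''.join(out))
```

Execution trace: 'M' (try body) → 'A' (try body, no exception) → 'F' (after the try/except). Output: MAF

Answer: MAF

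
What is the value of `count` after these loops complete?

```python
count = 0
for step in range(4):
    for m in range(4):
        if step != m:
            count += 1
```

4² - 4 (exclude diagonal)
`count` takes the values: 0 → 1 → 2 → 3 → 4 → 5 → 6 → 7 → 8 → 9 → 10 → 11 → 12

Answer: 12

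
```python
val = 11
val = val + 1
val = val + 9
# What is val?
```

Trace:
`val = 11` → val = 11
`val = val + 1` → val = 12
`val = val + 9` → val = 21
So val = 21

Answer: 21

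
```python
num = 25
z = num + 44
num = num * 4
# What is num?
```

Trace:
`num = 25` → num = 25
`z = num + 44` → z = 69
`num = num * 4` → num = 100
So num = 100

Answer: 100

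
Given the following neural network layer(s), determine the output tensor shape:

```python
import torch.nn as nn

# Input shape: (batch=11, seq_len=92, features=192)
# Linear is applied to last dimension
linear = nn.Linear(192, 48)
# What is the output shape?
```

Input: (11, 92, 192) -> Output: (11, 92, 48)

Answer: (11, 92, 48)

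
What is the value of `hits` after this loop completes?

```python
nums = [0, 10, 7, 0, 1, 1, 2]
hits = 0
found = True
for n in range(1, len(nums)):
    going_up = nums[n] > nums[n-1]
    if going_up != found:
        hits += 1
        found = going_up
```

Count direction changes in [0, 10, 7, 0, 1, 1, 2]
`hits` takes the values: 0 → 1 → 2 → 3 → 4

Answer: 4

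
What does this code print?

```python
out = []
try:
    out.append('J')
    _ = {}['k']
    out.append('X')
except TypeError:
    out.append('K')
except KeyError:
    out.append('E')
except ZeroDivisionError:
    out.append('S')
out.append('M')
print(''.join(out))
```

Execution trace: 'J' (try body) → 'E' (except KeyError) → 'M' (after the try/except). Output: JEM

Answer: JEM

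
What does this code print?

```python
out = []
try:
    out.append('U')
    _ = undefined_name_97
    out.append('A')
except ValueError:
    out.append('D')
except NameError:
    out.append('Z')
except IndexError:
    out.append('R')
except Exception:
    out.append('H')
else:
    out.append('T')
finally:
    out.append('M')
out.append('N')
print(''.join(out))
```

Execution trace: 'U' (try body) → 'Z' (except NameError) → 'M' (finally) → 'N' (after the try/except). Output: UZMN

Answer: UZMN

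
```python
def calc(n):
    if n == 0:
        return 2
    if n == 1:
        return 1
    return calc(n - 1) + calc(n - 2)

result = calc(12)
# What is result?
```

Build up from base cases: calc(0)=2, calc(1)=1, calc(2)=3, calc(3)=4, calc(4)=7, calc(5)=11, calc(6)=18, ..., calc(12)=322

Answer: 322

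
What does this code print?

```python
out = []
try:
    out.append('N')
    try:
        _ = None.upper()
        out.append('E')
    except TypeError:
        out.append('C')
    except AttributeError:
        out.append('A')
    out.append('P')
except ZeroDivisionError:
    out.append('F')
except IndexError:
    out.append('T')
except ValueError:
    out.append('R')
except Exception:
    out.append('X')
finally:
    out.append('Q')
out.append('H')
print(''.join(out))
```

Execution trace: 'N' (try body) → 'A' (inner except AttributeError) → 'P' (try body, no exception) → 'Q' (finally) → 'H' (after the try/except). Output: NAPQH

Answer: NAPQH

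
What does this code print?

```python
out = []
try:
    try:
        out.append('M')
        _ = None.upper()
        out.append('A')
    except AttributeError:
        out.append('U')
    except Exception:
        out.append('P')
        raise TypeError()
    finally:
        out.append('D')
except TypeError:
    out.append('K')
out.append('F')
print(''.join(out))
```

Execution trace: 'M' (try body) → 'U' (except AttributeError) → 'D' (finally) → 'F' (after the try/except). Output: MUDF

Answer: MUDF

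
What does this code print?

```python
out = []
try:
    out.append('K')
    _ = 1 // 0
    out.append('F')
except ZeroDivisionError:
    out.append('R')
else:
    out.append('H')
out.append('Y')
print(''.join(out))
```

Execution trace: 'K' (try body) → 'R' (except ZeroDivisionError) → 'Y' (after the try/except). Output: KRY

Answer: KRY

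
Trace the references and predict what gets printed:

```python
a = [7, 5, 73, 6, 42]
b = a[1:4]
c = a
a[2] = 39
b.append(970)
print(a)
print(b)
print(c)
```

Key concept: slice vs alias.
Step by step:
`a = [7, 5, 73, 6, 42]` → a = [7, 5, 73, 6, 42]
`b = a[1:4]` → b = [5, 73, 6]
`c = a` → c = [7, 5, 73, 6, 42] (same object as a)
`a[2] = 39` → a = [7, 5, 39, 6, 42] (same object as c); c = [7, 5, 39, 6, 42] (same object as a)
`b.append(970)` → b = [5, 73, 6, 970]
`print(a)` → prints [7, 5, 39, 6, 42]
`print(b)` → prints [5, 73, 6, 970]
`print(c)` → prints [7, 5, 39, 6, 42]

Answer:
[7, 5, 39, 6, 42]
[5, 73, 6, 970]
[7, 5, 39, 6, 42]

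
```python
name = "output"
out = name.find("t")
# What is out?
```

Trace:
`name = "output"` → name = 'output'
`out = name.find("t")` → out = 2
So out = 2

Answer: 2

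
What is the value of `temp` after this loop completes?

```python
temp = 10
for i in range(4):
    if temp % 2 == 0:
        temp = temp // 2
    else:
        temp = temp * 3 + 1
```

Collatz-style transformation from 10
`temp` takes the values: 10 → 5 → 16 → 8 → 4

Answer: 4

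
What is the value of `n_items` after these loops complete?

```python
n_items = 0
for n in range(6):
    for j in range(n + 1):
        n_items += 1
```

Triangle: 1 + 2 + ... + 6
`n_items` takes the values: 0 → 1 → 2 → 3 → 4 → 5 → 6 → 7 → 8 → 9 → 10 → 11 → 12 → 13 → 14 → 15 → 16 → 17 → 18 → 19 → 20 → 21

Answer: 21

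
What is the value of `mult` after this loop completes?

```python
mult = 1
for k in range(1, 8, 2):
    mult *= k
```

Product of 1, 3, 5, ... up to 7
`mult` takes the values: 1 → 3 → 15 → 105

Answer: 105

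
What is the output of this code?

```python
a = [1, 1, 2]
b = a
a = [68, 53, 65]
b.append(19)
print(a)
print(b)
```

Key concept: rebinding vs mutation: a is rebound to a new list, b still points at the original.
Step by step:
`a = [1, 1, 2]` → a = [1, 1, 2]
`b = a` → b = [1, 1, 2] (same object as a)
`a = [68, 53, 65]` → a = [68, 53, 65]
`b.append(19)` → b = [1, 1, 2, 19]
`print(a)` → prints [68, 53, 65]
`print(b)` → prints [1, 1, 2, 19]

Answer:
[68, 53, 65]
[1, 1, 2, 19]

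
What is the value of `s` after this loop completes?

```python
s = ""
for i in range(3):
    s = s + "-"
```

Repeat '-' 3 times
`s` takes the values: "" → "-" → "--" → "---"

Answer: "---"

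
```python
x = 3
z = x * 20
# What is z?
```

Trace:
`x = 3` → x = 3
`z = x * 20` → z = 60
So z = 60

Answer: 60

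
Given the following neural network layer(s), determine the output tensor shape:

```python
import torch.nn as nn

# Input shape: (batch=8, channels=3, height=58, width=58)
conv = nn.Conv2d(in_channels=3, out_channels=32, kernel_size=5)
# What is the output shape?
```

Input: (8, 3, 58, 58) -> Output: (8, 32, 54, 54)

Answer: (8, 32, 54, 54)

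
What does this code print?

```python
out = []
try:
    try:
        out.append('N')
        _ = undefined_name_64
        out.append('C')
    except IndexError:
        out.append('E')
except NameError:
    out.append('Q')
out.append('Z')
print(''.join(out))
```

Execution trace: 'N' (try body) → 'Q' (outer except NameError) → 'Z' (after the try/except). Output: NQZ

Answer: NQZ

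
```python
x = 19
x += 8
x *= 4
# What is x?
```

Trace:
`x = 19` → x = 19
`x += 8` → x = 27
`x *= 4` → x = 108
So x = 108

Answer: 108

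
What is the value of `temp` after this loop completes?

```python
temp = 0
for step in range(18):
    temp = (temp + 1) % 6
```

Increment mod 6, 18 times = 0
`temp` takes the values: 0 → 1 → 2 → 3 → 4 → 5 → 0 → 1 → 2 → 3 → 4 → 5 → 0 → 1 → 2 → 3 → 4 → 5 → 0

Answer: 0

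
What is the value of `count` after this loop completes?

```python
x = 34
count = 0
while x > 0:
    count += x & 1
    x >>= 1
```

Count set bits in 34 (binary: 0b100010)
`count` takes the values: 0 → 1 → 2

Answer: 2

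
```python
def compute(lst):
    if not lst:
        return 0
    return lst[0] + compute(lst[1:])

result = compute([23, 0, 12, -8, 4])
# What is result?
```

23 + 0 + 12 + (-8) + 4 + 0 = 31

Answer: 31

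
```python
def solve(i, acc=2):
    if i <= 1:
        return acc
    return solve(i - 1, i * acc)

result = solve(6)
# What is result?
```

Accumulator trace (n, acc): (6, 2) -> (5, 12) -> (4, 60) -> (3, 240) -> (2, 720) -> (1, 1440) -> return 1440

Answer: 1440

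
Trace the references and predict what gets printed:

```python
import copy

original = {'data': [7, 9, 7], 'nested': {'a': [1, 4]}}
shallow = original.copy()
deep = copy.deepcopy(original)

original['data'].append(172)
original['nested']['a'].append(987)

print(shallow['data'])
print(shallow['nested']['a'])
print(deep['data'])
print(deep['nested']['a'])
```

Key concept: comparing shallow vs deep copy.
Step by step:
`original = {'data': [7, 9, 7], 'nested': {'a': [1, 4]}}` → original = {'data': [7, 9, 7], 'nested': {'a': [1, 4]}}
`shallow = original.copy()` → shallow = {'data': [7, 9, 7], 'nested': {'a': [1, 4]}}
`deep = copy.deepcopy(original)` → deep = {'data': [7, 9, 7], 'nested': {'a': [1, 4]}}
`original['data'].append(172)` → original = {'data': [7, 9, 7, 172], 'nested': {'a': [1, 4]}}; shallow = {'data': [7, 9, 7, 172], 'nested': {'a': [1, 4]}}
`original['nested']['a'].append(987)` → original = {'data': [7, 9, 7, 172], 'nested': {'a': [1, 4, 987]}}; shallow = {'data': [7, 9, 7, 172], 'nested': {'a': [1, 4, 987]}}
`print(shallow['data'])` → prints [7, 9, 7, 172]
`print(shallow['nested']['a'])` → prints [1, 4, 987]
`print(deep['data'])` → prints [7, 9, 7]
`print(deep['nested']['a'])` → prints [1, 4]

Answer:
[7, 9, 7, 172]
[1, 4, 987]
[7, 9, 7]
[1, 4]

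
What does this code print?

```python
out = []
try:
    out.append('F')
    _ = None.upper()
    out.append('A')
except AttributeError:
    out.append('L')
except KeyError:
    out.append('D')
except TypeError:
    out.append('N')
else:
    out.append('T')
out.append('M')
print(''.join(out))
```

Execution trace: 'F' (try body) → 'L' (except AttributeError) → 'M' (after the try/except). Output: FLM

Answer: FLM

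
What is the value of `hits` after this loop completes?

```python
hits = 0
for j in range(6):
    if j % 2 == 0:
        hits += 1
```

Count numbers divisible by 2 in range(6)
`hits` takes the values: 0 → 1 → 2 → 3

Answer: 3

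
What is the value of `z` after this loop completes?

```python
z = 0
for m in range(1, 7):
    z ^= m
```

XOR of 1 to 6
`z` takes the values: 0 → 1 → 3 → 0 → 4 → 1 → 7

Answer: 7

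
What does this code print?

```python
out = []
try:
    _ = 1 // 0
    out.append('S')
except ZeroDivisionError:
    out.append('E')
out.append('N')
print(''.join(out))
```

Execution trace: 'E' (except ZeroDivisionError) → 'N' (after the try/except). Output: EN

Answer: EN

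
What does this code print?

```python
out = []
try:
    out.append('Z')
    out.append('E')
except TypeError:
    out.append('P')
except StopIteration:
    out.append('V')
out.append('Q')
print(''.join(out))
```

Execution trace: 'Z' (try body) → 'E' (try body, no exception) → 'Q' (after the try/except). Output: ZEQ

Answer: ZEQ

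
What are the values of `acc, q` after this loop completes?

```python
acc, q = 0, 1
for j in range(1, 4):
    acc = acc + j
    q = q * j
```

Sum and factorial of 1 to 3
`acc, q` takes the values: (0, 1) → (1, 1) → (3, 1) → (3, 2) → (6, 2) → (6, 6)

Answer: 6, 6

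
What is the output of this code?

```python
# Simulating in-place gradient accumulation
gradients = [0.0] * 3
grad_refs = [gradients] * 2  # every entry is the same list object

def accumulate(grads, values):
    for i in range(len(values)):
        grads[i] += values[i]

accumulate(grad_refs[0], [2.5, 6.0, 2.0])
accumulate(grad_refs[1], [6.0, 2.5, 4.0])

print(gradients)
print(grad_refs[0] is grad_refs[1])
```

Key concept: gradient accumulation aliasing.
Step by step:
`gradients = [0.0] * 3` → gradients = [0.0, 0.0, 0.0]
`grad_refs = [gradients] * 2` → grad_refs = [[0.0, 0.0, 0.0], [0.0, 0.0, 0.0]]
`accumulate(grad_refs[0], [2.5, 6.0, 2.0])` → gradients = [2.5, 6.0, 2.0]; grad_refs = [[2.5, 6.0, 2.0], [2.5, 6.0, 2.0]]
`accumulate(grad_refs[1], [6.0, 2.5, 4.0])` → gradients = [8.5, 8.5, 6.0]; grad_refs = [[8.5, 8.5, 6.0], [8.5, 8.5, 6.0]]
`print(gradients)` → prints [8.5, 8.5, 6.0]
`print(grad_refs[0] is grad_refs[1])` → prints True

Answer:
[8.5, 8.5, 6.0]
True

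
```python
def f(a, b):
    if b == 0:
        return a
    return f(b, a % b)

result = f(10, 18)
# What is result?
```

f(10, 18) -> f(18, 10) -> f(10, 8) -> f(8, 2) -> f(2, 0) -> 2

Answer: 2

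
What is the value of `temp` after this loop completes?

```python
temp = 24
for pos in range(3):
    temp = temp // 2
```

Halve 3 times: 24 // 2^3 = 3
`temp` takes the values: 24 → 12 → 6 → 3

Answer: 3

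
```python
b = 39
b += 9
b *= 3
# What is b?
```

Trace:
`b = 39` → b = 39
`b += 9` → b = 48
`b *= 3` → b = 144
So b = 144

Answer: 144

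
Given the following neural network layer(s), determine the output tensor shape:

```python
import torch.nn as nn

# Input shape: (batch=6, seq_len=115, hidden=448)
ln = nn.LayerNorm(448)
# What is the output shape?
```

Input: (6, 115, 448) -> Output: (6, 115, 448)

Answer: (6, 115, 448)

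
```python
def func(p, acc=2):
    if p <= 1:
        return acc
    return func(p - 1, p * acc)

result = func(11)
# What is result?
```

Accumulator trace (n, acc): (11, 2) -> (10, 22) -> (9, 220) -> (8, 1980) -> (7, 15840) -> (6, 110880) -> (5, 665280) -> (4, 3326400) -> (3, 13305600) -> (2, 39916800) -> (1, 79833600) -> return 79833600

Answer: 79833600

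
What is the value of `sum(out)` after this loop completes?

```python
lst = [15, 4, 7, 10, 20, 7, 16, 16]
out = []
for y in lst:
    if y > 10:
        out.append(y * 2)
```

Sum of doubled values > 10
`out` takes the values: [] → [30] → [30, 40] → [30, 40, 32] → [30, 40, 32, 32]
So `sum(out)` = 134

Answer: 134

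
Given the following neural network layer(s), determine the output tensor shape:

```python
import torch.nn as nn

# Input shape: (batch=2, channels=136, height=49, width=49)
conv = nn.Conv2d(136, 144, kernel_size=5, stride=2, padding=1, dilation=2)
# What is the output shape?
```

Input: (2, 136, 49, 49) -> Output: (2, 144, 22, 22)

Answer: (2, 144, 22, 22)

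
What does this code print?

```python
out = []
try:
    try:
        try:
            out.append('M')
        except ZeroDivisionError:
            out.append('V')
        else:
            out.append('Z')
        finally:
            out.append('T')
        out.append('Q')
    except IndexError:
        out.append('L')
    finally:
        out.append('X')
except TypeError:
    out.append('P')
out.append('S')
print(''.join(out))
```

Execution trace: 'M' (inner try body, no exception) → 'Z' (inner else) → 'T' (inner finally) → 'Q' (try body, no exception) → 'X' (finally) → 'S' (after the try/except). Output: MZTQXS

Answer: MZTQXS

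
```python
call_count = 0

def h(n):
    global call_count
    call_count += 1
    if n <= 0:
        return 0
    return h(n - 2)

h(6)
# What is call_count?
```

Linear recursion stepping by 2: 4 calls from n=6 down to ≤0.

Answer: 4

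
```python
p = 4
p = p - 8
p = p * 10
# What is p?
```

Trace:
`p = 4` → p = 4
`p = p - 8` → p = -4
`p = p * 10` → p = -40
So p = -40

Answer: -40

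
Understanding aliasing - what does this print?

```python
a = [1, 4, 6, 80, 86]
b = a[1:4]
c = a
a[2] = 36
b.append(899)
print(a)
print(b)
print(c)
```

Key concept: slice vs alias.
Step by step:
`a = [1, 4, 6, 80, 86]` → a = [1, 4, 6, 80, 86]
`b = a[1:4]` → b = [4, 6, 80]
`c = a` → c = [1, 4, 6, 80, 86] (same object as a)
`a[2] = 36` → a = [1, 4, 36, 80, 86] (same object as c); c = [1, 4, 36, 80, 86] (same object as a)
`b.append(899)` → b = [4, 6, 80, 899]
`print(a)` → prints [1, 4, 36, 80, 86]
`print(b)` → prints [4, 6, 80, 899]
`print(c)` → prints [1, 4, 36, 80, 86]

Answer:
[1, 4, 36, 80, 86]
[4, 6, 80, 899]
[1, 4, 36, 80, 86]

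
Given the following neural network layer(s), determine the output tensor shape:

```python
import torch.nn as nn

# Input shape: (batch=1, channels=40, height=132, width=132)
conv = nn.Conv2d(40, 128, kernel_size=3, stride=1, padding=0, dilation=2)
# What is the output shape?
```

Input: (1, 40, 132, 132) -> Output: (1, 128, 128, 128)

Answer: (1, 128, 128, 128)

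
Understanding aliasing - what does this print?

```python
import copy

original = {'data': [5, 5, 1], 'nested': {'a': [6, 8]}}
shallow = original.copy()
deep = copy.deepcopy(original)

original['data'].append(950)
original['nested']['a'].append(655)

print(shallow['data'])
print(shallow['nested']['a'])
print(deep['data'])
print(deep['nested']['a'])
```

Key concept: comparing shallow vs deep copy.
Step by step:
`original = {'data': [5, 5, 1], 'nested': {'a': [6, 8]}}` → original = {'data': [5, 5, 1], 'nested': {'a': [6, 8]}}
`shallow = original.copy()` → shallow = {'data': [5, 5, 1], 'nested': {'a': [6, 8]}}
`deep = copy.deepcopy(original)` → deep = {'data': [5, 5, 1], 'nested': {'a': [6, 8]}}
`original['data'].append(950)` → original = {'data': [5, 5, 1, 950], 'nested': {'a': [6, 8]}}; shallow = {'data': [5, 5, 1, 950], 'nested': {'a': [6, 8]}}
`original['nested']['a'].append(655)` → original = {'data': [5, 5, 1, 950], 'nested': {'a': [6, 8, 655]}}; shallow = {'data': [5, 5, 1, 950], 'nested': {'a': [6, 8, 655]}}
`print(shallow['data'])` → prints [5, 5, 1, 950]
`print(shallow['nested']['a'])` → prints [6, 8, 655]
`print(deep['data'])` → prints [5, 5, 1]
`print(deep['nested']['a'])` → prints [6, 8]

Answer:
[5, 5, 1, 950]
[6, 8, 655]
[5, 5, 1]
[6, 8]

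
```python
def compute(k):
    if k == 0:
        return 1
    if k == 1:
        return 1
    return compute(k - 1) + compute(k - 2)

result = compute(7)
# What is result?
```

Build up from base cases: compute(0)=1, compute(1)=1, compute(2)=2, compute(3)=3, compute(4)=5, compute(5)=8, compute(6)=13, ..., compute(7)=21

Answer: 21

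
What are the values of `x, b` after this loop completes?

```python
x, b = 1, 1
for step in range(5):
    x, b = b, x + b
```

Fibonacci: after 5 iterations
`x, b` takes the values: (1, 1) → (1, 2) → (2, 3) → (3, 5) → (5, 8) → (8, 13)

Answer: 8, 13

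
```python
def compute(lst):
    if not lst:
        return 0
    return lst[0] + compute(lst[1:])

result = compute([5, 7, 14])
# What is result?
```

5 + 7 + 14 + 0 = 26

Answer: 26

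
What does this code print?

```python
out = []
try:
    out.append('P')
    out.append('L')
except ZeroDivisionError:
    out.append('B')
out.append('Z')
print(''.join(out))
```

Execution trace: 'P' (try body) → 'L' (try body, no exception) → 'Z' (after the try/except). Output: PLZ

Answer: PLZ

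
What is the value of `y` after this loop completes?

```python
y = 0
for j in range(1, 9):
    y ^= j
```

XOR of 1 to 8
`y` takes the values: 0 → 1 → 3 → 0 → 4 → 1 → 7 → 0 → 8

Answer: 8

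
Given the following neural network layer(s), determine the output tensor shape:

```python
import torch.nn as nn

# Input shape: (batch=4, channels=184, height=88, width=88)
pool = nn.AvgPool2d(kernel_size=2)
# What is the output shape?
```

Input: (4, 184, 88, 88) -> Output: (4, 184, 44, 44)

Answer: (4, 184, 44, 44)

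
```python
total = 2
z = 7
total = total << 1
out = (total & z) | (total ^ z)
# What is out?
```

Trace:
`total = 2` → total = 2
`z = 7` → z = 7
`total = total << 1` → total = 4
`out = (total & z) | (total ^ z)` → out = 7
So out = 7

Answer: 7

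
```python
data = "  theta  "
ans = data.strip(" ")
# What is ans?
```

Trace:
`data = "  theta  "` → data = '  theta  '
`ans = data.strip(" ")` → ans = 'theta'
So ans = 'theta'

Answer: 'theta'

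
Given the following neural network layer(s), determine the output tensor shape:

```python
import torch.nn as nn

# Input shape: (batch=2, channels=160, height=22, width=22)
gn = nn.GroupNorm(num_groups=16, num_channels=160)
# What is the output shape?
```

Input: (2, 160, 22, 22) -> Output: (2, 160, 22, 22)

Answer: (2, 160, 22, 22)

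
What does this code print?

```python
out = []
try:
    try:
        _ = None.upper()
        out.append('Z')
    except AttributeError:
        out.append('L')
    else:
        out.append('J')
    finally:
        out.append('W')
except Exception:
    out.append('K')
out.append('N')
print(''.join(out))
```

Execution trace: 'L' (inner except AttributeError) → 'W' (inner finally) → 'N' (after the try/except). Output: LWN

Answer: LWN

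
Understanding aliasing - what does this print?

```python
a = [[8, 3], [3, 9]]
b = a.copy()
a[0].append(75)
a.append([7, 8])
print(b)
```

Key concept: shallow copy with nested lists.
Step by step:
`a = [[8, 3], [3, 9]]` → a = [[8, 3], [3, 9]]
`b = a.copy()` → b = [[8, 3], [3, 9]]
`a[0].append(75)` → a = [[8, 3, 75], [3, 9]]; b = [[8, 3, 75], [3, 9]]
`a.append([7, 8])` → a = [[8, 3, 75], [3, 9], [7, 8]]
`print(b)` → prints [[8, 3, 75], [3, 9]]

Answer: [[8, 3, 75], [3, 9]]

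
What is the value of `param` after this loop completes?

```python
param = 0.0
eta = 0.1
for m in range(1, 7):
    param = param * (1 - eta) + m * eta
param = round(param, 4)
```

Moving average with lr=0.1
`param` takes the values: 0.0 → 0.1 → 0.29 → 0.561 → 0.9049 → 1.31441 → 1.782969 → 1.783

Answer: 1.783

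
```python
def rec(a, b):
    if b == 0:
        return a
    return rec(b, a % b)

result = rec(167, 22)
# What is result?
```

rec(167, 22) -> rec(22, 13) -> rec(13, 9) -> rec(9, 4) -> rec(4, 1) -> rec(1, 0) -> 1

Answer: 1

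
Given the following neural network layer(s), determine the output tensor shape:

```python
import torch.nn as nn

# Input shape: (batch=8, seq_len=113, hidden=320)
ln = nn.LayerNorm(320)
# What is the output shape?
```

Input: (8, 113, 320) -> Output: (8, 113, 320)

Answer: (8, 113, 320)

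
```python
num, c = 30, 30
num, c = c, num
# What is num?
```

Trace:
`num, c = 30, 30` → num = 30; c = 30
`num, c = c, num` → num = 30; c = 30
So num = 30

Answer: 30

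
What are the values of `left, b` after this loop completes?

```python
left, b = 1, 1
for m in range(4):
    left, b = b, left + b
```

Fibonacci: after 4 iterations
`left, b` takes the values: (1, 1) → (1, 2) → (2, 3) → (3, 5) → (5, 8)

Answer: 5, 8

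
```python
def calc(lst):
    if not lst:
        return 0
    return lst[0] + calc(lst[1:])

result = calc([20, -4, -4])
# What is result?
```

20 + (-4) + (-4) + 0 = 12

Answer: 12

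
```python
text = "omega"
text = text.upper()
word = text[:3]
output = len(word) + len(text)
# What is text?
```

Trace:
`text = "omega"` → text = 'omega'
`text = text.upper()` → text = 'OMEGA'
`word = text[:3]` → word = 'OME'
`output = len(word) + len(text)` → output = 8
So text = 'OMEGA'

Answer: 'OMEGA'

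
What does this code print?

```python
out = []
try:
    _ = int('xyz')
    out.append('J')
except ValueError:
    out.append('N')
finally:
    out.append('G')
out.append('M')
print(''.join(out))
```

Execution trace: 'N' (except ValueError) → 'G' (finally) → 'M' (after the try/except). Output: NGM

Answer: NGM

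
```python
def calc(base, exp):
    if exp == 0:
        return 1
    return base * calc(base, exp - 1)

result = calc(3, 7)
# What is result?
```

calc(3, 7) = 3 * 3 * 3 * 3 * 3 * 3 * 3 = 2187

Answer: 2187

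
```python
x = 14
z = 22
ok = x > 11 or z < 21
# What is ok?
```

Trace:
`x = 14` → x = 14
`z = 22` → z = 22
`ok = x > 11 or z < 21` → ok = True
So ok = True

Answer: True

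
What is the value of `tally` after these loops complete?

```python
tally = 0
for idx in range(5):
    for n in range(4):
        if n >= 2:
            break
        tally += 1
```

Inner breaks at 2, outer runs 5 times
`tally` takes the values: 0 → 1 → 2 → 3 → 4 → 5 → 6 → 7 → 8 → 9 → 10

Answer: 10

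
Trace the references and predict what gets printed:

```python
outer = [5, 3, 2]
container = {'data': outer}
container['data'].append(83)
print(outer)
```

Key concept: dict holds reference to list.
Step by step:
`outer = [5, 3, 2]` → outer = [5, 3, 2]
`container = {'data': outer}` → container = {'data': [5, 3, 2]}
`container['data'].append(83)` → outer = [5, 3, 2, 83]; container = {'data': [5, 3, 2, 83]}
`print(outer)` → prints [5, 3, 2, 83]

Answer: [5, 3, 2, 83]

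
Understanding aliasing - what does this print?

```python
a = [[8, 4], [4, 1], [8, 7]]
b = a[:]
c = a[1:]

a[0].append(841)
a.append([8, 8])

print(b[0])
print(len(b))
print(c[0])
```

Key concept: slice with nested mutation.
Step by step:
`a = [[8, 4], [4, 1], [8, 7]]` → a = [[8, 4], [4, 1], [8, 7]]
`b = a[:]` → b = [[8, 4], [4, 1], [8, 7]]
`c = a[1:]` → c = [[4, 1], [8, 7]]
`a[0].append(841)` → a = [[8, 4, 841], [4, 1], [8, 7]]; b = [[8, 4, 841], [4, 1], [8, 7]]
`a.append([8, 8])` → a = [[8, 4, 841], [4, 1], [8, 7], [8, 8]]
`print(b[0])` → prints [8, 4, 841]
`print(len(b))` → prints 3
`print(c[0])` → prints [4, 1]

Answer:
[8, 4, 841]
3
[4, 1]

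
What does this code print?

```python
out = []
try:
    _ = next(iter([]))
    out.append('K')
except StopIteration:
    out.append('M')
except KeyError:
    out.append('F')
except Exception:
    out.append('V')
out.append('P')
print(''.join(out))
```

Execution trace: 'M' (except StopIteration) → 'P' (after the try/except). Output: MP

Answer: MP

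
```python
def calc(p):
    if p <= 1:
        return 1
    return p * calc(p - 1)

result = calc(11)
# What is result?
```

calc(11) = 11 * 10 * 9 * 8 * 7 * 6 * 5 * 4 * 3 * 2 * 1 = 39916800

Answer: 39916800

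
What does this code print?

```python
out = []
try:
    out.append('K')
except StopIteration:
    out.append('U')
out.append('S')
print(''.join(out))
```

Execution trace: 'K' (try body, no exception) → 'S' (after the try/except). Output: KS

Answer: KS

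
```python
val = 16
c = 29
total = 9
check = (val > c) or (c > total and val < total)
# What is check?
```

Trace:
`val = 16` → val = 16
`c = 29` → c = 29
`total = 9` → total = 9
`check = (val > c) or (c > total and val < total)` → check = False
So check = False

Answer: False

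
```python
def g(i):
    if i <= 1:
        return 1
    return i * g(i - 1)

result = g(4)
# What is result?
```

g(4) = 4 * 3 * 2 * 1 = 24

Answer: 24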